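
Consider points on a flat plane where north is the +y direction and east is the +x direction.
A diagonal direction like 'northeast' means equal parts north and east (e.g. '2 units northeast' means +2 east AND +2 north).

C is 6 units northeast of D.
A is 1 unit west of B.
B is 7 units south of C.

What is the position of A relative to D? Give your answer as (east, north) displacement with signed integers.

Place D at the origin (east=0, north=0).
  C is 6 units northeast of D: delta (east=+6, north=+6); C at (east=6, north=6).
  B is 7 units south of C: delta (east=+0, north=-7); B at (east=6, north=-1).
  A is 1 unit west of B: delta (east=-1, north=+0); A at (east=5, north=-1).
Therefore A relative to D: (east=5, north=-1).

Answer: A is at (east=5, north=-1) relative to D.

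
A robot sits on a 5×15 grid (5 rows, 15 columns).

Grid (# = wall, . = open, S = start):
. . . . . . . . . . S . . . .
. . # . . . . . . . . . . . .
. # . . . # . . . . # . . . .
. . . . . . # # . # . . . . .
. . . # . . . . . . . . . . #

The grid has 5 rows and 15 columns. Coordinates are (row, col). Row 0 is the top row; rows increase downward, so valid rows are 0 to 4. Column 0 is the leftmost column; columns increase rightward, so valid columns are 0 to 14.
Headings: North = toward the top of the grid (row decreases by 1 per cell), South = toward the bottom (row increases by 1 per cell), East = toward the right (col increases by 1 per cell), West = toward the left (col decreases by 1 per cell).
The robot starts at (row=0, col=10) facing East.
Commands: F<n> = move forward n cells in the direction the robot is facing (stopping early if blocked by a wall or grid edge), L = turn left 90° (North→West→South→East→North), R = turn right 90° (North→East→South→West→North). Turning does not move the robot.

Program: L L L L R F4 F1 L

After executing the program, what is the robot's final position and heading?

Answer: Final position: (row=1, col=10), facing East

Derivation:
Start: (row=0, col=10), facing East
  L: turn left, now facing North
  L: turn left, now facing West
  L: turn left, now facing South
  L: turn left, now facing East
  R: turn right, now facing South
  F4: move forward 1/4 (blocked), now at (row=1, col=10)
  F1: move forward 0/1 (blocked), now at (row=1, col=10)
  L: turn left, now facing East
Final: (row=1, col=10), facing East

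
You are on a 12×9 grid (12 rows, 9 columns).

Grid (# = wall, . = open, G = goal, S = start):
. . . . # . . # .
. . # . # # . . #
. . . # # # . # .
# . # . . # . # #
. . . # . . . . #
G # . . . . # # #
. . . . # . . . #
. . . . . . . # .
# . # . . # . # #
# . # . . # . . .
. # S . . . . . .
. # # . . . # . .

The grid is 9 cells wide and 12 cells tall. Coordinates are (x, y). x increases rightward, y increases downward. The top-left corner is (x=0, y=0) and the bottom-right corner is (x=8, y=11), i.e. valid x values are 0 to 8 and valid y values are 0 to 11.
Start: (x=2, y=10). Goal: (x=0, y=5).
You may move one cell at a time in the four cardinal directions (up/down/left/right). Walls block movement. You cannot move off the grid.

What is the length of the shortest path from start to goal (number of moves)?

BFS from (x=2, y=10) until reaching (x=0, y=5):
  Distance 0: (x=2, y=10)
  Distance 1: (x=3, y=10)
  Distance 2: (x=3, y=9), (x=4, y=10), (x=3, y=11)
  Distance 3: (x=3, y=8), (x=4, y=9), (x=5, y=10), (x=4, y=11)
  Distance 4: (x=3, y=7), (x=4, y=8), (x=6, y=10), (x=5, y=11)
  Distance 5: (x=3, y=6), (x=2, y=7), (x=4, y=7), (x=6, y=9), (x=7, y=10)
  Distance 6: (x=3, y=5), (x=2, y=6), (x=1, y=7), (x=5, y=7), (x=6, y=8), (x=7, y=9), (x=8, y=10), (x=7, y=11)
  Distance 7: (x=2, y=5), (x=4, y=5), (x=1, y=6), (x=5, y=6), (x=0, y=7), (x=6, y=7), (x=1, y=8), (x=8, y=9), (x=8, y=11)
  Distance 8: (x=2, y=4), (x=4, y=4), (x=5, y=5), (x=0, y=6), (x=6, y=6), (x=1, y=9)
  Distance 9: (x=4, y=3), (x=1, y=4), (x=5, y=4), (x=0, y=5), (x=7, y=6)  <- goal reached here
One shortest path (9 moves): (x=2, y=10) -> (x=3, y=10) -> (x=3, y=9) -> (x=3, y=8) -> (x=3, y=7) -> (x=2, y=7) -> (x=1, y=7) -> (x=0, y=7) -> (x=0, y=6) -> (x=0, y=5)

Answer: Shortest path length: 9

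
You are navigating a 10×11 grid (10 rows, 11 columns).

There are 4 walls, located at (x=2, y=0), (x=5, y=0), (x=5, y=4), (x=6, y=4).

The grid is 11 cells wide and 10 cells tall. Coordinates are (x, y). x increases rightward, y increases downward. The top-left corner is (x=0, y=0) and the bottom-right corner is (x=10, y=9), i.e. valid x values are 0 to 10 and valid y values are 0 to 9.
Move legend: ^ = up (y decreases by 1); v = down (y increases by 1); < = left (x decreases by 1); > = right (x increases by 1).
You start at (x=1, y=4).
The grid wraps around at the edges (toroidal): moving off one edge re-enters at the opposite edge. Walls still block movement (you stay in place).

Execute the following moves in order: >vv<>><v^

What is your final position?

Answer: Final position: (x=2, y=6)

Derivation:
Start: (x=1, y=4)
  > (right): (x=1, y=4) -> (x=2, y=4)
  v (down): (x=2, y=4) -> (x=2, y=5)
  v (down): (x=2, y=5) -> (x=2, y=6)
  < (left): (x=2, y=6) -> (x=1, y=6)
  > (right): (x=1, y=6) -> (x=2, y=6)
  > (right): (x=2, y=6) -> (x=3, y=6)
  < (left): (x=3, y=6) -> (x=2, y=6)
  v (down): (x=2, y=6) -> (x=2, y=7)
  ^ (up): (x=2, y=7) -> (x=2, y=6)
Final: (x=2, y=6)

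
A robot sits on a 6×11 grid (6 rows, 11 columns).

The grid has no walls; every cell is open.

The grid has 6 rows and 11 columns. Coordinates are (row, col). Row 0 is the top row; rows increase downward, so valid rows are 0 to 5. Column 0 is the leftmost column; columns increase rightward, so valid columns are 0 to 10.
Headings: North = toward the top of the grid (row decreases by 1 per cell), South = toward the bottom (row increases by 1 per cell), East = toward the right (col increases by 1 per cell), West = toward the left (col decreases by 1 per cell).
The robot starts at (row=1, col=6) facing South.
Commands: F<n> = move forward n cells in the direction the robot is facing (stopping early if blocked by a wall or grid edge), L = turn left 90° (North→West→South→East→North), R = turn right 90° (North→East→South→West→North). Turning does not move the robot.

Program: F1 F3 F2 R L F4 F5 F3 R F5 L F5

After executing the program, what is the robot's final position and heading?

Start: (row=1, col=6), facing South
  F1: move forward 1, now at (row=2, col=6)
  F3: move forward 3, now at (row=5, col=6)
  F2: move forward 0/2 (blocked), now at (row=5, col=6)
  R: turn right, now facing West
  L: turn left, now facing South
  F4: move forward 0/4 (blocked), now at (row=5, col=6)
  F5: move forward 0/5 (blocked), now at (row=5, col=6)
  F3: move forward 0/3 (blocked), now at (row=5, col=6)
  R: turn right, now facing West
  F5: move forward 5, now at (row=5, col=1)
  L: turn left, now facing South
  F5: move forward 0/5 (blocked), now at (row=5, col=1)
Final: (row=5, col=1), facing South

Answer: Final position: (row=5, col=1), facing South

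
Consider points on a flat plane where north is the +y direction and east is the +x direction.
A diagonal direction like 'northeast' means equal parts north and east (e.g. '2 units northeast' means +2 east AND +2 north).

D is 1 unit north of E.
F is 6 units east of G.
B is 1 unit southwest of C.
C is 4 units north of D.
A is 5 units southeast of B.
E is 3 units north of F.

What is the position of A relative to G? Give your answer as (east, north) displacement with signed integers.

Answer: A is at (east=10, north=2) relative to G.

Derivation:
Place G at the origin (east=0, north=0).
  F is 6 units east of G: delta (east=+6, north=+0); F at (east=6, north=0).
  E is 3 units north of F: delta (east=+0, north=+3); E at (east=6, north=3).
  D is 1 unit north of E: delta (east=+0, north=+1); D at (east=6, north=4).
  C is 4 units north of D: delta (east=+0, north=+4); C at (east=6, north=8).
  B is 1 unit southwest of C: delta (east=-1, north=-1); B at (east=5, north=7).
  A is 5 units southeast of B: delta (east=+5, north=-5); A at (east=10, north=2).
Therefore A relative to G: (east=10, north=2).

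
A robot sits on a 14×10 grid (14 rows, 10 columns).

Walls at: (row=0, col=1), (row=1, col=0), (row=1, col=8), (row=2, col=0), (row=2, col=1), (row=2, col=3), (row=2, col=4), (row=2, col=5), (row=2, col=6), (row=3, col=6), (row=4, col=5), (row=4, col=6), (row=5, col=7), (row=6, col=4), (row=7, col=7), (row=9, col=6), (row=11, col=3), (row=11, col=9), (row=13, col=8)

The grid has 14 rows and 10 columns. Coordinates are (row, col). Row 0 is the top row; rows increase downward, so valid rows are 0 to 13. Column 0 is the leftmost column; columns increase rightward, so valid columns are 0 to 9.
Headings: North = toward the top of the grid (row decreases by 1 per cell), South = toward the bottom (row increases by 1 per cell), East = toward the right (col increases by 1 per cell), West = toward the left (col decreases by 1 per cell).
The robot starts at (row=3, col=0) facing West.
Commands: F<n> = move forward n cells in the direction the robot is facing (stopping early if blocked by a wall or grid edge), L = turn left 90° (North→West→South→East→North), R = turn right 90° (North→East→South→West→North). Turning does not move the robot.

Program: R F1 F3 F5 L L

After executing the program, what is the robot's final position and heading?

Start: (row=3, col=0), facing West
  R: turn right, now facing North
  F1: move forward 0/1 (blocked), now at (row=3, col=0)
  F3: move forward 0/3 (blocked), now at (row=3, col=0)
  F5: move forward 0/5 (blocked), now at (row=3, col=0)
  L: turn left, now facing West
  L: turn left, now facing South
Final: (row=3, col=0), facing South

Answer: Final position: (row=3, col=0), facing South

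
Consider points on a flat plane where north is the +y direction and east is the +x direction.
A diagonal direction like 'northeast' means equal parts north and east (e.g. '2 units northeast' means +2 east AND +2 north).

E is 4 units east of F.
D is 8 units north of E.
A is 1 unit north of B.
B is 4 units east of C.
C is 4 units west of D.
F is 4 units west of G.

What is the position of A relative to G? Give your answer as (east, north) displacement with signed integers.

Place G at the origin (east=0, north=0).
  F is 4 units west of G: delta (east=-4, north=+0); F at (east=-4, north=0).
  E is 4 units east of F: delta (east=+4, north=+0); E at (east=0, north=0).
  D is 8 units north of E: delta (east=+0, north=+8); D at (east=0, north=8).
  C is 4 units west of D: delta (east=-4, north=+0); C at (east=-4, north=8).
  B is 4 units east of C: delta (east=+4, north=+0); B at (east=0, north=8).
  A is 1 unit north of B: delta (east=+0, north=+1); A at (east=0, north=9).
Therefore A relative to G: (east=0, north=9).

Answer: A is at (east=0, north=9) relative to G.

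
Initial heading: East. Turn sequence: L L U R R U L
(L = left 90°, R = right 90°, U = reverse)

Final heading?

Answer: Final heading: North

Derivation:
Start: East
  L (left (90° counter-clockwise)) -> North
  L (left (90° counter-clockwise)) -> West
  U (U-turn (180°)) -> East
  R (right (90° clockwise)) -> South
  R (right (90° clockwise)) -> West
  U (U-turn (180°)) -> East
  L (left (90° counter-clockwise)) -> North
Final: North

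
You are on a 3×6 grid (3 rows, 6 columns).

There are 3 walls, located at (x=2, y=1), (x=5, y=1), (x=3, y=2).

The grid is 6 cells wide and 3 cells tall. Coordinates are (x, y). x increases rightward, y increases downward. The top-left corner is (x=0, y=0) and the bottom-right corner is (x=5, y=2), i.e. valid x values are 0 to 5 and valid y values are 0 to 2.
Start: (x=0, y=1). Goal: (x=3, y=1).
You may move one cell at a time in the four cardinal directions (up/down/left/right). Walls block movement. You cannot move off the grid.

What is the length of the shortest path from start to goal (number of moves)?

BFS from (x=0, y=1) until reaching (x=3, y=1):
  Distance 0: (x=0, y=1)
  Distance 1: (x=0, y=0), (x=1, y=1), (x=0, y=2)
  Distance 2: (x=1, y=0), (x=1, y=2)
  Distance 3: (x=2, y=0), (x=2, y=2)
  Distance 4: (x=3, y=0)
  Distance 5: (x=4, y=0), (x=3, y=1)  <- goal reached here
One shortest path (5 moves): (x=0, y=1) -> (x=1, y=1) -> (x=1, y=0) -> (x=2, y=0) -> (x=3, y=0) -> (x=3, y=1)

Answer: Shortest path length: 5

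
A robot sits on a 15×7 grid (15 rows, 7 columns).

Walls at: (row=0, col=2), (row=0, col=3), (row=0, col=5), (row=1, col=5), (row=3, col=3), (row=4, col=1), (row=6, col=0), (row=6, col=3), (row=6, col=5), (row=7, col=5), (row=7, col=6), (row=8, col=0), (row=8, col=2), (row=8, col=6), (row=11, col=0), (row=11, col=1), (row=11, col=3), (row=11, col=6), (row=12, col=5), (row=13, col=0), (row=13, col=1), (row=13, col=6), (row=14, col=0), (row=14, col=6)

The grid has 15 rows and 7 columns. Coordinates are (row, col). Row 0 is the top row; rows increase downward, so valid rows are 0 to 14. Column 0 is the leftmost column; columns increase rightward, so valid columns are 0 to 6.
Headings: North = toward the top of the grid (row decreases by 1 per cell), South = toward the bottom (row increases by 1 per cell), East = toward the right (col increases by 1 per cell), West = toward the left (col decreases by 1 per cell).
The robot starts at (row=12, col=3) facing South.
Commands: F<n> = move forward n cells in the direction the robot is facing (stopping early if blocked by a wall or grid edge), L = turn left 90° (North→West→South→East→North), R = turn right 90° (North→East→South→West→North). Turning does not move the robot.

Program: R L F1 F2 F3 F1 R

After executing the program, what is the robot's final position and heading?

Start: (row=12, col=3), facing South
  R: turn right, now facing West
  L: turn left, now facing South
  F1: move forward 1, now at (row=13, col=3)
  F2: move forward 1/2 (blocked), now at (row=14, col=3)
  F3: move forward 0/3 (blocked), now at (row=14, col=3)
  F1: move forward 0/1 (blocked), now at (row=14, col=3)
  R: turn right, now facing West
Final: (row=14, col=3), facing West

Answer: Final position: (row=14, col=3), facing West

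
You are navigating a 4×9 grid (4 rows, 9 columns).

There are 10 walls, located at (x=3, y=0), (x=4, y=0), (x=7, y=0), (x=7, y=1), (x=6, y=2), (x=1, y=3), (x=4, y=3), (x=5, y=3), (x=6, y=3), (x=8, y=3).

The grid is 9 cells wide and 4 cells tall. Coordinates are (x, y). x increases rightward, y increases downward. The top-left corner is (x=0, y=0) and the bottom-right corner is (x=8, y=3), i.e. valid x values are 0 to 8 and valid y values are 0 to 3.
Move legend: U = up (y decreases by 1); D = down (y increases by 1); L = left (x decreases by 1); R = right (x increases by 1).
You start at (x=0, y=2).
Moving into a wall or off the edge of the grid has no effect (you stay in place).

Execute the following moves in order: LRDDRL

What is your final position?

Start: (x=0, y=2)
  L (left): blocked, stay at (x=0, y=2)
  R (right): (x=0, y=2) -> (x=1, y=2)
  D (down): blocked, stay at (x=1, y=2)
  D (down): blocked, stay at (x=1, y=2)
  R (right): (x=1, y=2) -> (x=2, y=2)
  L (left): (x=2, y=2) -> (x=1, y=2)
Final: (x=1, y=2)

Answer: Final position: (x=1, y=2)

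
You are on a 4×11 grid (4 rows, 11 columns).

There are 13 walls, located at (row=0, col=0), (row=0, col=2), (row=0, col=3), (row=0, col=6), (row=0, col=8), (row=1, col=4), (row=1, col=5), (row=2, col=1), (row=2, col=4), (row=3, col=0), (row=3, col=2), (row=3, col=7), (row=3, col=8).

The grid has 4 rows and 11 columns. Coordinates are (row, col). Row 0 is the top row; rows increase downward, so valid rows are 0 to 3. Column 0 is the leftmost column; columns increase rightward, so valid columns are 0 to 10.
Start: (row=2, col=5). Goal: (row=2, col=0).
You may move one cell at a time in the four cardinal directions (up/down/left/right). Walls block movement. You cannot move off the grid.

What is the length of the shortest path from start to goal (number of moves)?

BFS from (row=2, col=5) until reaching (row=2, col=0):
  Distance 0: (row=2, col=5)
  Distance 1: (row=2, col=6), (row=3, col=5)
  Distance 2: (row=1, col=6), (row=2, col=7), (row=3, col=4), (row=3, col=6)
  Distance 3: (row=1, col=7), (row=2, col=8), (row=3, col=3)
  Distance 4: (row=0, col=7), (row=1, col=8), (row=2, col=3), (row=2, col=9)
  Distance 5: (row=1, col=3), (row=1, col=9), (row=2, col=2), (row=2, col=10), (row=3, col=9)
  Distance 6: (row=0, col=9), (row=1, col=2), (row=1, col=10), (row=3, col=10)
  Distance 7: (row=0, col=10), (row=1, col=1)
  Distance 8: (row=0, col=1), (row=1, col=0)
  Distance 9: (row=2, col=0)  <- goal reached here
One shortest path (9 moves): (row=2, col=5) -> (row=3, col=5) -> (row=3, col=4) -> (row=3, col=3) -> (row=2, col=3) -> (row=2, col=2) -> (row=1, col=2) -> (row=1, col=1) -> (row=1, col=0) -> (row=2, col=0)

Answer: Shortest path length: 9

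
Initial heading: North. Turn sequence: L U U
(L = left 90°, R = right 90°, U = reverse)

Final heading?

Start: North
  L (left (90° counter-clockwise)) -> West
  U (U-turn (180°)) -> East
  U (U-turn (180°)) -> West
Final: West

Answer: Final heading: West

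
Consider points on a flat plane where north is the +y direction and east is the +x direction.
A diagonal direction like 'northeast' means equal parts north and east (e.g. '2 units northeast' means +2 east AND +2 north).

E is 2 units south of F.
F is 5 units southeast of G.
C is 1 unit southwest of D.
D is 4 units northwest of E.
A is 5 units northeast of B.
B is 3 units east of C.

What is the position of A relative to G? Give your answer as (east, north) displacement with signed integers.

Place G at the origin (east=0, north=0).
  F is 5 units southeast of G: delta (east=+5, north=-5); F at (east=5, north=-5).
  E is 2 units south of F: delta (east=+0, north=-2); E at (east=5, north=-7).
  D is 4 units northwest of E: delta (east=-4, north=+4); D at (east=1, north=-3).
  C is 1 unit southwest of D: delta (east=-1, north=-1); C at (east=0, north=-4).
  B is 3 units east of C: delta (east=+3, north=+0); B at (east=3, north=-4).
  A is 5 units northeast of B: delta (east=+5, north=+5); A at (east=8, north=1).
Therefore A relative to G: (east=8, north=1).

Answer: A is at (east=8, north=1) relative to G.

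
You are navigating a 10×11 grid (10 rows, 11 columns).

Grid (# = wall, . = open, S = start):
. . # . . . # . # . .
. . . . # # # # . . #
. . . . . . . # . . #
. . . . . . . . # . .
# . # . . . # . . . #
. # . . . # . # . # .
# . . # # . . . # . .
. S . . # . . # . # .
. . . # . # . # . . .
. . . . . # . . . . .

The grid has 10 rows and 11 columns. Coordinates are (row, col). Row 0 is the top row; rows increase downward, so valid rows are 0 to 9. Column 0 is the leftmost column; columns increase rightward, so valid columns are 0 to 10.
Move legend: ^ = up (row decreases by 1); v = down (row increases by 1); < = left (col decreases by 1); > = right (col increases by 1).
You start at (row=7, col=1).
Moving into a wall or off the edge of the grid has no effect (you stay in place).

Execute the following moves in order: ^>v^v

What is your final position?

Answer: Final position: (row=7, col=2)

Derivation:
Start: (row=7, col=1)
  ^ (up): (row=7, col=1) -> (row=6, col=1)
  > (right): (row=6, col=1) -> (row=6, col=2)
  v (down): (row=6, col=2) -> (row=7, col=2)
  ^ (up): (row=7, col=2) -> (row=6, col=2)
  v (down): (row=6, col=2) -> (row=7, col=2)
Final: (row=7, col=2)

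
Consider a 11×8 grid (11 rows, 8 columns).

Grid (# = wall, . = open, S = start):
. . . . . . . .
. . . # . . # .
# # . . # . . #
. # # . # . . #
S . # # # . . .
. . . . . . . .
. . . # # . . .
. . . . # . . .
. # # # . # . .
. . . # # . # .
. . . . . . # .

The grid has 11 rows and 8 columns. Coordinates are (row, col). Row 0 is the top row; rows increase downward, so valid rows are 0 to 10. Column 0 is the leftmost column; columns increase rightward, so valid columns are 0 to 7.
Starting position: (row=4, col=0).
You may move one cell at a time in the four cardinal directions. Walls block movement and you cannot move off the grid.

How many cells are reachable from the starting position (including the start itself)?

BFS flood-fill from (row=4, col=0):
  Distance 0: (row=4, col=0)
  Distance 1: (row=3, col=0), (row=4, col=1), (row=5, col=0)
  Distance 2: (row=5, col=1), (row=6, col=0)
  Distance 3: (row=5, col=2), (row=6, col=1), (row=7, col=0)
  Distance 4: (row=5, col=3), (row=6, col=2), (row=7, col=1), (row=8, col=0)
  Distance 5: (row=5, col=4), (row=7, col=2), (row=9, col=0)
  Distance 6: (row=5, col=5), (row=7, col=3), (row=9, col=1), (row=10, col=0)
  Distance 7: (row=4, col=5), (row=5, col=6), (row=6, col=5), (row=9, col=2), (row=10, col=1)
  Distance 8: (row=3, col=5), (row=4, col=6), (row=5, col=7), (row=6, col=6), (row=7, col=5), (row=10, col=2)
  Distance 9: (row=2, col=5), (row=3, col=6), (row=4, col=7), (row=6, col=7), (row=7, col=6), (row=10, col=3)
  Distance 10: (row=1, col=5), (row=2, col=6), (row=7, col=7), (row=8, col=6), (row=10, col=4)
  Distance 11: (row=0, col=5), (row=1, col=4), (row=8, col=7), (row=10, col=5)
  Distance 12: (row=0, col=4), (row=0, col=6), (row=9, col=5), (row=9, col=7)
  Distance 13: (row=0, col=3), (row=0, col=7), (row=10, col=7)
  Distance 14: (row=0, col=2), (row=1, col=7)
  Distance 15: (row=0, col=1), (row=1, col=2)
  Distance 16: (row=0, col=0), (row=1, col=1), (row=2, col=2)
  Distance 17: (row=1, col=0), (row=2, col=3)
  Distance 18: (row=3, col=3)
Total reachable: 63 (grid has 64 open cells total)

Answer: Reachable cells: 63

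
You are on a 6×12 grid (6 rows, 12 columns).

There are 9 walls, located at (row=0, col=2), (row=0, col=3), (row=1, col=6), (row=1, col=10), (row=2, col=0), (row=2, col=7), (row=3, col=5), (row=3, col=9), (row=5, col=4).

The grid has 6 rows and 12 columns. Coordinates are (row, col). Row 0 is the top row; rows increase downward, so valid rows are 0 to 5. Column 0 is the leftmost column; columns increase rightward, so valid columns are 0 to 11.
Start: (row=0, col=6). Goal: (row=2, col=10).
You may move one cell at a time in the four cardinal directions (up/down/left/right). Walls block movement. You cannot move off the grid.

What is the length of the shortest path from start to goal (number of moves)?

Answer: Shortest path length: 6

Derivation:
BFS from (row=0, col=6) until reaching (row=2, col=10):
  Distance 0: (row=0, col=6)
  Distance 1: (row=0, col=5), (row=0, col=7)
  Distance 2: (row=0, col=4), (row=0, col=8), (row=1, col=5), (row=1, col=7)
  Distance 3: (row=0, col=9), (row=1, col=4), (row=1, col=8), (row=2, col=5)
  Distance 4: (row=0, col=10), (row=1, col=3), (row=1, col=9), (row=2, col=4), (row=2, col=6), (row=2, col=8)
  Distance 5: (row=0, col=11), (row=1, col=2), (row=2, col=3), (row=2, col=9), (row=3, col=4), (row=3, col=6), (row=3, col=8)
  Distance 6: (row=1, col=1), (row=1, col=11), (row=2, col=2), (row=2, col=10), (row=3, col=3), (row=3, col=7), (row=4, col=4), (row=4, col=6), (row=4, col=8)  <- goal reached here
One shortest path (6 moves): (row=0, col=6) -> (row=0, col=7) -> (row=0, col=8) -> (row=0, col=9) -> (row=1, col=9) -> (row=2, col=9) -> (row=2, col=10)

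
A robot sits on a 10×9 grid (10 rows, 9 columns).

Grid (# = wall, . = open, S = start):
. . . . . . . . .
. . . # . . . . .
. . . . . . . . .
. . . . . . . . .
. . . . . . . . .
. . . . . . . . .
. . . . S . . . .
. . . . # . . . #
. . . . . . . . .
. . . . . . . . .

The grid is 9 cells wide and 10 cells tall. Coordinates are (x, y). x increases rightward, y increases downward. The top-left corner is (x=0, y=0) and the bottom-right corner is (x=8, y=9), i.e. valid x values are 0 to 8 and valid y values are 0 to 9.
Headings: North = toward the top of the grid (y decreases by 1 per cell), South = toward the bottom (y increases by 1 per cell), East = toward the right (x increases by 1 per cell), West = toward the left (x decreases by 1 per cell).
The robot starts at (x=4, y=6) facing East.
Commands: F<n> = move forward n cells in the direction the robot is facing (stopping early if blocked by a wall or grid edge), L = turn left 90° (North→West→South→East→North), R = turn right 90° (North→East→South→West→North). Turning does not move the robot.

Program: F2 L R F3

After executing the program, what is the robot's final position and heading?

Answer: Final position: (x=8, y=6), facing East

Derivation:
Start: (x=4, y=6), facing East
  F2: move forward 2, now at (x=6, y=6)
  L: turn left, now facing North
  R: turn right, now facing East
  F3: move forward 2/3 (blocked), now at (x=8, y=6)
Final: (x=8, y=6), facing East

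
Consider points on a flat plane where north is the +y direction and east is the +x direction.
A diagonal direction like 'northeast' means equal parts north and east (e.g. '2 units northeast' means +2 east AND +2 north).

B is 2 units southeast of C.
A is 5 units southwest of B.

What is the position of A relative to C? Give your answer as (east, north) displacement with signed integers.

Place C at the origin (east=0, north=0).
  B is 2 units southeast of C: delta (east=+2, north=-2); B at (east=2, north=-2).
  A is 5 units southwest of B: delta (east=-5, north=-5); A at (east=-3, north=-7).
Therefore A relative to C: (east=-3, north=-7).

Answer: A is at (east=-3, north=-7) relative to C.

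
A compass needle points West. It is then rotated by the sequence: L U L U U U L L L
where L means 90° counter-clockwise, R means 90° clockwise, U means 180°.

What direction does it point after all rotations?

Answer: Final heading: South

Derivation:
Start: West
  L (left (90° counter-clockwise)) -> South
  U (U-turn (180°)) -> North
  L (left (90° counter-clockwise)) -> West
  U (U-turn (180°)) -> East
  U (U-turn (180°)) -> West
  U (U-turn (180°)) -> East
  L (left (90° counter-clockwise)) -> North
  L (left (90° counter-clockwise)) -> West
  L (left (90° counter-clockwise)) -> South
Final: South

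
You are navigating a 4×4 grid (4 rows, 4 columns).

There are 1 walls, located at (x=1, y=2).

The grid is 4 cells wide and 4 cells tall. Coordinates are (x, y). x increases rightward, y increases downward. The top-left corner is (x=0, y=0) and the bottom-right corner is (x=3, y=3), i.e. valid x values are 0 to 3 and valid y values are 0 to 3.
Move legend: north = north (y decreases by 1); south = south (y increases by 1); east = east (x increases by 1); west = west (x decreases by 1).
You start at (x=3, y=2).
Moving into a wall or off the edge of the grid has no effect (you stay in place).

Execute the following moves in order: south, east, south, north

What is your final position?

Answer: Final position: (x=3, y=2)

Derivation:
Start: (x=3, y=2)
  south (south): (x=3, y=2) -> (x=3, y=3)
  east (east): blocked, stay at (x=3, y=3)
  south (south): blocked, stay at (x=3, y=3)
  north (north): (x=3, y=3) -> (x=3, y=2)
Final: (x=3, y=2)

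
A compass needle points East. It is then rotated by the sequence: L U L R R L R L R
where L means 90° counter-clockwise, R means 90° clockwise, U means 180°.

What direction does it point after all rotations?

Start: East
  L (left (90° counter-clockwise)) -> North
  U (U-turn (180°)) -> South
  L (left (90° counter-clockwise)) -> East
  R (right (90° clockwise)) -> South
  R (right (90° clockwise)) -> West
  L (left (90° counter-clockwise)) -> South
  R (right (90° clockwise)) -> West
  L (left (90° counter-clockwise)) -> South
  R (right (90° clockwise)) -> West
Final: West

Answer: Final heading: West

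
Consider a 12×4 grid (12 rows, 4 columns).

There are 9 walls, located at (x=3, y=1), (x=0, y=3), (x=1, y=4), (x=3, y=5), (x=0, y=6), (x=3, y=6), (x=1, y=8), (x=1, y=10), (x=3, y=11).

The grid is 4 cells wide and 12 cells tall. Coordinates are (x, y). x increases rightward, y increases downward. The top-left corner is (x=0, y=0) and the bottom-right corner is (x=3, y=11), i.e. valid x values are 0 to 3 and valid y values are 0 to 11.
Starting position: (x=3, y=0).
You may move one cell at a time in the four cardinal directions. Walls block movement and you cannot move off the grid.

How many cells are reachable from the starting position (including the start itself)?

Answer: Reachable cells: 39

Derivation:
BFS flood-fill from (x=3, y=0):
  Distance 0: (x=3, y=0)
  Distance 1: (x=2, y=0)
  Distance 2: (x=1, y=0), (x=2, y=1)
  Distance 3: (x=0, y=0), (x=1, y=1), (x=2, y=2)
  Distance 4: (x=0, y=1), (x=1, y=2), (x=3, y=2), (x=2, y=3)
  Distance 5: (x=0, y=2), (x=1, y=3), (x=3, y=3), (x=2, y=4)
  Distance 6: (x=3, y=4), (x=2, y=5)
  Distance 7: (x=1, y=5), (x=2, y=6)
  Distance 8: (x=0, y=5), (x=1, y=6), (x=2, y=7)
  Distance 9: (x=0, y=4), (x=1, y=7), (x=3, y=7), (x=2, y=8)
  Distance 10: (x=0, y=7), (x=3, y=8), (x=2, y=9)
  Distance 11: (x=0, y=8), (x=1, y=9), (x=3, y=9), (x=2, y=10)
  Distance 12: (x=0, y=9), (x=3, y=10), (x=2, y=11)
  Distance 13: (x=0, y=10), (x=1, y=11)
  Distance 14: (x=0, y=11)
Total reachable: 39 (grid has 39 open cells total)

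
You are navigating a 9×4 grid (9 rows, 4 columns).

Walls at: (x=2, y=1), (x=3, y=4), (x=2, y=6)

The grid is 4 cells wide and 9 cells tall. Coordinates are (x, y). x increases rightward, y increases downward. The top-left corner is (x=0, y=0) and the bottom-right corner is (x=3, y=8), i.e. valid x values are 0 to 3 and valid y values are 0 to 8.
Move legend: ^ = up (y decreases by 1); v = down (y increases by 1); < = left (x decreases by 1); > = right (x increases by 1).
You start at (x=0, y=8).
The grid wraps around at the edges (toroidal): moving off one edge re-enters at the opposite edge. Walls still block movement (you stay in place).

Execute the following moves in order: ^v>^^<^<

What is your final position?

Answer: Final position: (x=3, y=5)

Derivation:
Start: (x=0, y=8)
  ^ (up): (x=0, y=8) -> (x=0, y=7)
  v (down): (x=0, y=7) -> (x=0, y=8)
  > (right): (x=0, y=8) -> (x=1, y=8)
  ^ (up): (x=1, y=8) -> (x=1, y=7)
  ^ (up): (x=1, y=7) -> (x=1, y=6)
  < (left): (x=1, y=6) -> (x=0, y=6)
  ^ (up): (x=0, y=6) -> (x=0, y=5)
  < (left): (x=0, y=5) -> (x=3, y=5)
Final: (x=3, y=5)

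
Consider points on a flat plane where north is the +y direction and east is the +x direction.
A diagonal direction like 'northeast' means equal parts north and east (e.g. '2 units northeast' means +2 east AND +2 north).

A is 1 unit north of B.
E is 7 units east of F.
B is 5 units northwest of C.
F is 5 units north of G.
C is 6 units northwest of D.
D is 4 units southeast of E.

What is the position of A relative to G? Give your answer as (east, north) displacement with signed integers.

Answer: A is at (east=0, north=13) relative to G.

Derivation:
Place G at the origin (east=0, north=0).
  F is 5 units north of G: delta (east=+0, north=+5); F at (east=0, north=5).
  E is 7 units east of F: delta (east=+7, north=+0); E at (east=7, north=5).
  D is 4 units southeast of E: delta (east=+4, north=-4); D at (east=11, north=1).
  C is 6 units northwest of D: delta (east=-6, north=+6); C at (east=5, north=7).
  B is 5 units northwest of C: delta (east=-5, north=+5); B at (east=0, north=12).
  A is 1 unit north of B: delta (east=+0, north=+1); A at (east=0, north=13).
Therefore A relative to G: (east=0, north=13).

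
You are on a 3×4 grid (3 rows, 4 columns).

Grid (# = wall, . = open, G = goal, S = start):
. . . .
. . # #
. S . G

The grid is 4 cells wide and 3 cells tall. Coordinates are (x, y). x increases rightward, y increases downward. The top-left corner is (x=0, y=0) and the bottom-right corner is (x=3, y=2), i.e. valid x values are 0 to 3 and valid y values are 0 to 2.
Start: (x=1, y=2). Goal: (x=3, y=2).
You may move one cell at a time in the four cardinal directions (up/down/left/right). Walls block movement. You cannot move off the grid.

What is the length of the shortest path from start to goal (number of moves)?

BFS from (x=1, y=2) until reaching (x=3, y=2):
  Distance 0: (x=1, y=2)
  Distance 1: (x=1, y=1), (x=0, y=2), (x=2, y=2)
  Distance 2: (x=1, y=0), (x=0, y=1), (x=3, y=2)  <- goal reached here
One shortest path (2 moves): (x=1, y=2) -> (x=2, y=2) -> (x=3, y=2)

Answer: Shortest path length: 2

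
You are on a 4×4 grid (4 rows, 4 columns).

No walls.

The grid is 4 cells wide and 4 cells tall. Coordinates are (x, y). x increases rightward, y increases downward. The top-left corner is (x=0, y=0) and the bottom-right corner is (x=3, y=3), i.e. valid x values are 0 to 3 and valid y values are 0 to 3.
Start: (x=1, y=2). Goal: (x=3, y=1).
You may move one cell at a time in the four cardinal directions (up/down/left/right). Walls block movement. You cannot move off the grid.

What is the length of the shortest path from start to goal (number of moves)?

Answer: Shortest path length: 3

Derivation:
BFS from (x=1, y=2) until reaching (x=3, y=1):
  Distance 0: (x=1, y=2)
  Distance 1: (x=1, y=1), (x=0, y=2), (x=2, y=2), (x=1, y=3)
  Distance 2: (x=1, y=0), (x=0, y=1), (x=2, y=1), (x=3, y=2), (x=0, y=3), (x=2, y=3)
  Distance 3: (x=0, y=0), (x=2, y=0), (x=3, y=1), (x=3, y=3)  <- goal reached here
One shortest path (3 moves): (x=1, y=2) -> (x=2, y=2) -> (x=3, y=2) -> (x=3, y=1)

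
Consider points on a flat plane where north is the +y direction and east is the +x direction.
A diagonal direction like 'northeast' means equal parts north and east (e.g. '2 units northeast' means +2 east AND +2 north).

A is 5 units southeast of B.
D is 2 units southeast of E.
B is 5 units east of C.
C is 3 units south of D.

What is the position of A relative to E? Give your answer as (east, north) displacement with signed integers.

Answer: A is at (east=12, north=-10) relative to E.

Derivation:
Place E at the origin (east=0, north=0).
  D is 2 units southeast of E: delta (east=+2, north=-2); D at (east=2, north=-2).
  C is 3 units south of D: delta (east=+0, north=-3); C at (east=2, north=-5).
  B is 5 units east of C: delta (east=+5, north=+0); B at (east=7, north=-5).
  A is 5 units southeast of B: delta (east=+5, north=-5); A at (east=12, north=-10).
Therefore A relative to E: (east=12, north=-10).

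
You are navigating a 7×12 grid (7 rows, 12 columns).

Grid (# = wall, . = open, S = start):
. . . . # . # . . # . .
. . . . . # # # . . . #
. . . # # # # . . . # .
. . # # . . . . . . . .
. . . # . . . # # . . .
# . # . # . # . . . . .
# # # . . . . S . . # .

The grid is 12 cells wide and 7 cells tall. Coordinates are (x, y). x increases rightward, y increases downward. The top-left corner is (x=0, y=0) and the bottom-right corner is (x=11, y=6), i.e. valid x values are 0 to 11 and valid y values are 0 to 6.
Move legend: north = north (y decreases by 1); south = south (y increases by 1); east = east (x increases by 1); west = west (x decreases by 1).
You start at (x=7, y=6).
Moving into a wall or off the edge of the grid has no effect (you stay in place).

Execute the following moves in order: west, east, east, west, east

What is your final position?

Answer: Final position: (x=8, y=6)

Derivation:
Start: (x=7, y=6)
  west (west): (x=7, y=6) -> (x=6, y=6)
  east (east): (x=6, y=6) -> (x=7, y=6)
  east (east): (x=7, y=6) -> (x=8, y=6)
  west (west): (x=8, y=6) -> (x=7, y=6)
  east (east): (x=7, y=6) -> (x=8, y=6)
Final: (x=8, y=6)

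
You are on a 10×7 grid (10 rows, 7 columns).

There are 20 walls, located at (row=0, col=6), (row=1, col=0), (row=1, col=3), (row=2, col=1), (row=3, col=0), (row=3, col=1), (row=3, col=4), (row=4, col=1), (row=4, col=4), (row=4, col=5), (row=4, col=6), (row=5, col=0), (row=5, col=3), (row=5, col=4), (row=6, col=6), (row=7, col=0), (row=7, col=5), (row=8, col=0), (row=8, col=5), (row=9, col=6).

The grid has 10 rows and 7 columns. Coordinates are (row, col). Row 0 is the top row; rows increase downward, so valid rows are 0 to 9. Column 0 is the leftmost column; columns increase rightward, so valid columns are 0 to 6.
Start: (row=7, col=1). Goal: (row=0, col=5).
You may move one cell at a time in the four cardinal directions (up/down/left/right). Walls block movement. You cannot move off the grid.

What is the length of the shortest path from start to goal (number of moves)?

Answer: Shortest path length: 11

Derivation:
BFS from (row=7, col=1) until reaching (row=0, col=5):
  Distance 0: (row=7, col=1)
  Distance 1: (row=6, col=1), (row=7, col=2), (row=8, col=1)
  Distance 2: (row=5, col=1), (row=6, col=0), (row=6, col=2), (row=7, col=3), (row=8, col=2), (row=9, col=1)
  Distance 3: (row=5, col=2), (row=6, col=3), (row=7, col=4), (row=8, col=3), (row=9, col=0), (row=9, col=2)
  Distance 4: (row=4, col=2), (row=6, col=4), (row=8, col=4), (row=9, col=3)
  Distance 5: (row=3, col=2), (row=4, col=3), (row=6, col=5), (row=9, col=4)
  Distance 6: (row=2, col=2), (row=3, col=3), (row=5, col=5), (row=9, col=5)
  Distance 7: (row=1, col=2), (row=2, col=3), (row=5, col=6)
  Distance 8: (row=0, col=2), (row=1, col=1), (row=2, col=4)
  Distance 9: (row=0, col=1), (row=0, col=3), (row=1, col=4), (row=2, col=5)
  Distance 10: (row=0, col=0), (row=0, col=4), (row=1, col=5), (row=2, col=6), (row=3, col=5)
  Distance 11: (row=0, col=5), (row=1, col=6), (row=3, col=6)  <- goal reached here
One shortest path (11 moves): (row=7, col=1) -> (row=7, col=2) -> (row=6, col=2) -> (row=5, col=2) -> (row=4, col=2) -> (row=4, col=3) -> (row=3, col=3) -> (row=2, col=3) -> (row=2, col=4) -> (row=2, col=5) -> (row=1, col=5) -> (row=0, col=5)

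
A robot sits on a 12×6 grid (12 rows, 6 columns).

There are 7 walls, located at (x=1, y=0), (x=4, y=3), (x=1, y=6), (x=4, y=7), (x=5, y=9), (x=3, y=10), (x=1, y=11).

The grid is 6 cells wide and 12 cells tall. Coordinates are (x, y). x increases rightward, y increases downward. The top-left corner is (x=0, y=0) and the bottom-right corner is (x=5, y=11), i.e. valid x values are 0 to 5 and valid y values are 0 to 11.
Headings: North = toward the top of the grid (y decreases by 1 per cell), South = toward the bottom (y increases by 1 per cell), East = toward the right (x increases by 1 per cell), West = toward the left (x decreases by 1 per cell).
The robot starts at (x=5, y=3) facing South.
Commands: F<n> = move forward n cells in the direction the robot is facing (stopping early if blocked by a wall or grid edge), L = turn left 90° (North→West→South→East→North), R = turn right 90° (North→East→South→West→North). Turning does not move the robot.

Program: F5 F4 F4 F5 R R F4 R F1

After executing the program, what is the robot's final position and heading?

Start: (x=5, y=3), facing South
  F5: move forward 5, now at (x=5, y=8)
  F4: move forward 0/4 (blocked), now at (x=5, y=8)
  F4: move forward 0/4 (blocked), now at (x=5, y=8)
  F5: move forward 0/5 (blocked), now at (x=5, y=8)
  R: turn right, now facing West
  R: turn right, now facing North
  F4: move forward 4, now at (x=5, y=4)
  R: turn right, now facing East
  F1: move forward 0/1 (blocked), now at (x=5, y=4)
Final: (x=5, y=4), facing East

Answer: Final position: (x=5, y=4), facing East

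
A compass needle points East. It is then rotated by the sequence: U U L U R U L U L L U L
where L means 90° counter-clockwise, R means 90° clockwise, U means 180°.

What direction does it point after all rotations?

Start: East
  U (U-turn (180°)) -> West
  U (U-turn (180°)) -> East
  L (left (90° counter-clockwise)) -> North
  U (U-turn (180°)) -> South
  R (right (90° clockwise)) -> West
  U (U-turn (180°)) -> East
  L (left (90° counter-clockwise)) -> North
  U (U-turn (180°)) -> South
  L (left (90° counter-clockwise)) -> East
  L (left (90° counter-clockwise)) -> North
  U (U-turn (180°)) -> South
  L (left (90° counter-clockwise)) -> East
Final: East

Answer: Final heading: East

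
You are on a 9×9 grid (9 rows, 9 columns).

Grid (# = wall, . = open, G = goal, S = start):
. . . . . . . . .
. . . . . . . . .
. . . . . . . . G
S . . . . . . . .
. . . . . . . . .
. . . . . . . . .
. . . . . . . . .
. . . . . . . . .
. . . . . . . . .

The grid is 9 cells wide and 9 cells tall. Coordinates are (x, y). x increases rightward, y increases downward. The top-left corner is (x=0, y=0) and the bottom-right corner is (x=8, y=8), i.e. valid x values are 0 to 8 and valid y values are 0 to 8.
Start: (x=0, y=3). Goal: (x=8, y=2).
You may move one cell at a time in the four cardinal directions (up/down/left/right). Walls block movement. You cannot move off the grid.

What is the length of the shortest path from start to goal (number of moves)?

Answer: Shortest path length: 9

Derivation:
BFS from (x=0, y=3) until reaching (x=8, y=2):
  Distance 0: (x=0, y=3)
  Distance 1: (x=0, y=2), (x=1, y=3), (x=0, y=4)
  Distance 2: (x=0, y=1), (x=1, y=2), (x=2, y=3), (x=1, y=4), (x=0, y=5)
  Distance 3: (x=0, y=0), (x=1, y=1), (x=2, y=2), (x=3, y=3), (x=2, y=4), (x=1, y=5), (x=0, y=6)
  Distance 4: (x=1, y=0), (x=2, y=1), (x=3, y=2), (x=4, y=3), (x=3, y=4), (x=2, y=5), (x=1, y=6), (x=0, y=7)
  Distance 5: (x=2, y=0), (x=3, y=1), (x=4, y=2), (x=5, y=3), (x=4, y=4), (x=3, y=5), (x=2, y=6), (x=1, y=7), (x=0, y=8)
  Distance 6: (x=3, y=0), (x=4, y=1), (x=5, y=2), (x=6, y=3), (x=5, y=4), (x=4, y=5), (x=3, y=6), (x=2, y=7), (x=1, y=8)
  Distance 7: (x=4, y=0), (x=5, y=1), (x=6, y=2), (x=7, y=3), (x=6, y=4), (x=5, y=5), (x=4, y=6), (x=3, y=7), (x=2, y=8)
  Distance 8: (x=5, y=0), (x=6, y=1), (x=7, y=2), (x=8, y=3), (x=7, y=4), (x=6, y=5), (x=5, y=6), (x=4, y=7), (x=3, y=8)
  Distance 9: (x=6, y=0), (x=7, y=1), (x=8, y=2), (x=8, y=4), (x=7, y=5), (x=6, y=6), (x=5, y=7), (x=4, y=8)  <- goal reached here
One shortest path (9 moves): (x=0, y=3) -> (x=1, y=3) -> (x=2, y=3) -> (x=3, y=3) -> (x=4, y=3) -> (x=5, y=3) -> (x=6, y=3) -> (x=7, y=3) -> (x=8, y=3) -> (x=8, y=2)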